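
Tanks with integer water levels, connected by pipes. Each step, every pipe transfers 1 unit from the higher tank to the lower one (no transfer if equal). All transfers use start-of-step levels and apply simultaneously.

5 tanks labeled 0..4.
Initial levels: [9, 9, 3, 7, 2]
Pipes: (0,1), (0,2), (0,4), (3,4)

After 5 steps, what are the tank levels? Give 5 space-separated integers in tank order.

Step 1: flows [0=1,0->2,0->4,3->4] -> levels [7 9 4 6 4]
Step 2: flows [1->0,0->2,0->4,3->4] -> levels [6 8 5 5 6]
Step 3: flows [1->0,0->2,0=4,4->3] -> levels [6 7 6 6 5]
Step 4: flows [1->0,0=2,0->4,3->4] -> levels [6 6 6 5 7]
Step 5: flows [0=1,0=2,4->0,4->3] -> levels [7 6 6 6 5]

Answer: 7 6 6 6 5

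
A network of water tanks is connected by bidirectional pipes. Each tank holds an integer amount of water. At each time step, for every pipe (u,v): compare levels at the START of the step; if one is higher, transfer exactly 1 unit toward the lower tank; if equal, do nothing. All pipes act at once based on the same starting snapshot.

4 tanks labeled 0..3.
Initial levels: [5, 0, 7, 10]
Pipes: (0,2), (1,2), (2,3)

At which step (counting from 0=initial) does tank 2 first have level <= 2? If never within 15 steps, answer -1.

Answer: -1

Derivation:
Step 1: flows [2->0,2->1,3->2] -> levels [6 1 6 9]
Step 2: flows [0=2,2->1,3->2] -> levels [6 2 6 8]
Step 3: flows [0=2,2->1,3->2] -> levels [6 3 6 7]
Step 4: flows [0=2,2->1,3->2] -> levels [6 4 6 6]
Step 5: flows [0=2,2->1,2=3] -> levels [6 5 5 6]
Step 6: flows [0->2,1=2,3->2] -> levels [5 5 7 5]
Step 7: flows [2->0,2->1,2->3] -> levels [6 6 4 6]
Step 8: flows [0->2,1->2,3->2] -> levels [5 5 7 5]
  -> period-2 cycle (repeats step 6); tank 2 never drops to <=2
Tank 2 never reaches <=2 within 15 steps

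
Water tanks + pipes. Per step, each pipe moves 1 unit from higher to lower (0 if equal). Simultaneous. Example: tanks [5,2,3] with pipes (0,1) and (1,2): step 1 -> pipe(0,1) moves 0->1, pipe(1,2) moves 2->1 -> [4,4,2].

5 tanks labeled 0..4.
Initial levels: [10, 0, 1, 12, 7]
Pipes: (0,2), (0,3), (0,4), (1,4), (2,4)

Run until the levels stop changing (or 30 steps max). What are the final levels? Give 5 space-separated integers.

Answer: 5 5 6 7 7

Derivation:
Step 1: flows [0->2,3->0,0->4,4->1,4->2] -> levels [9 1 3 11 6]
Step 2: flows [0->2,3->0,0->4,4->1,4->2] -> levels [8 2 5 10 5]
Step 3: flows [0->2,3->0,0->4,4->1,2=4] -> levels [7 3 6 9 5]
Step 4: flows [0->2,3->0,0->4,4->1,2->4] -> levels [6 4 6 8 6]
Step 5: flows [0=2,3->0,0=4,4->1,2=4] -> levels [7 5 6 7 5]
Step 6: flows [0->2,0=3,0->4,1=4,2->4] -> levels [5 5 6 7 7]
Step 7: flows [2->0,3->0,4->0,4->1,4->2] -> levels [8 6 6 6 4]
Step 8: flows [0->2,0->3,0->4,1->4,2->4] -> levels [5 5 6 7 7]
  -> period-2 cycle: step 8 state = step 6 state; never stabilizes
  -> state at step 30: (30-6) mod 2 = 0, same as step 6 -> [5 5 6 7 7]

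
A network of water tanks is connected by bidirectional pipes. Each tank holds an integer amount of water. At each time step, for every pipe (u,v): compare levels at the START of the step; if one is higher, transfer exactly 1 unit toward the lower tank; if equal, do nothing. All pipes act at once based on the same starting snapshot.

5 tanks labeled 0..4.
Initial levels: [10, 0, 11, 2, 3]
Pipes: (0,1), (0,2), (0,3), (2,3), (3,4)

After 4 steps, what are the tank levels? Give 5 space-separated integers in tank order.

Answer: 6 4 7 4 5

Derivation:
Step 1: flows [0->1,2->0,0->3,2->3,4->3] -> levels [9 1 9 5 2]
Step 2: flows [0->1,0=2,0->3,2->3,3->4] -> levels [7 2 8 6 3]
Step 3: flows [0->1,2->0,0->3,2->3,3->4] -> levels [6 3 6 7 4]
Step 4: flows [0->1,0=2,3->0,3->2,3->4] -> levels [6 4 7 4 5]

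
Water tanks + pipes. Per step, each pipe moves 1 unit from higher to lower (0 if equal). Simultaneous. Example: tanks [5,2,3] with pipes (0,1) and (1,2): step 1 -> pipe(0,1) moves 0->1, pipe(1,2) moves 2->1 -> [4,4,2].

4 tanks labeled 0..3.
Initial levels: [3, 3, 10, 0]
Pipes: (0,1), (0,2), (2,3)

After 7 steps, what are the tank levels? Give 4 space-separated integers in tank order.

Answer: 5 4 3 4

Derivation:
Step 1: flows [0=1,2->0,2->3] -> levels [4 3 8 1]
Step 2: flows [0->1,2->0,2->3] -> levels [4 4 6 2]
Step 3: flows [0=1,2->0,2->3] -> levels [5 4 4 3]
Step 4: flows [0->1,0->2,2->3] -> levels [3 5 4 4]
Step 5: flows [1->0,2->0,2=3] -> levels [5 4 3 4]
Step 6: flows [0->1,0->2,3->2] -> levels [3 5 5 3]
Step 7: flows [1->0,2->0,2->3] -> levels [5 4 3 4]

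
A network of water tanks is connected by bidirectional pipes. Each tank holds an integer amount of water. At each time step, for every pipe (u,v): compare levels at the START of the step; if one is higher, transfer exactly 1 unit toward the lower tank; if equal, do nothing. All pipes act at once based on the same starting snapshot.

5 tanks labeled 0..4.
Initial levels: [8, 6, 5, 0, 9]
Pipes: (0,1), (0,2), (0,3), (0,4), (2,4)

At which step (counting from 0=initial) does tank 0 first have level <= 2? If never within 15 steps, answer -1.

Step 1: flows [0->1,0->2,0->3,4->0,4->2] -> levels [6 7 7 1 7]
Step 2: flows [1->0,2->0,0->3,4->0,2=4] -> levels [8 6 6 2 6]
Step 3: flows [0->1,0->2,0->3,0->4,2=4] -> levels [4 7 7 3 7]
Step 4: flows [1->0,2->0,0->3,4->0,2=4] -> levels [6 6 6 4 6]
Step 5: flows [0=1,0=2,0->3,0=4,2=4] -> levels [5 6 6 5 6]
Step 6: flows [1->0,2->0,0=3,4->0,2=4] -> levels [8 5 5 5 5]
Step 7: flows [0->1,0->2,0->3,0->4,2=4] -> levels [4 6 6 6 6]
Step 8: flows [1->0,2->0,3->0,4->0,2=4] -> levels [8 5 5 5 5]
  -> period-2 cycle (repeats step 6); tank 0 never drops to <=2
Tank 0 never reaches <=2 within 15 steps

Answer: -1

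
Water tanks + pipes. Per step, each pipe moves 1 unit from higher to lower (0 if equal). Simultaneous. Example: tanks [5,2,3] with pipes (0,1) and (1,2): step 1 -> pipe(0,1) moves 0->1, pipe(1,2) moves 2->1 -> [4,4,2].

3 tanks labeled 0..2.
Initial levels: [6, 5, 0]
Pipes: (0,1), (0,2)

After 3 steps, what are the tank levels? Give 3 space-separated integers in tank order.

Step 1: flows [0->1,0->2] -> levels [4 6 1]
Step 2: flows [1->0,0->2] -> levels [4 5 2]
Step 3: flows [1->0,0->2] -> levels [4 4 3]

Answer: 4 4 3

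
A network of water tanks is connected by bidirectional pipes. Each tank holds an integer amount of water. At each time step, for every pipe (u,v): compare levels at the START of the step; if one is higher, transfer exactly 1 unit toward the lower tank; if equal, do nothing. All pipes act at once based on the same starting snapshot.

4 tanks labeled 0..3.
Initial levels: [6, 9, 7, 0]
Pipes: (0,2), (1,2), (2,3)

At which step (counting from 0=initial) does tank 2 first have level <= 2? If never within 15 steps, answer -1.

Step 1: flows [2->0,1->2,2->3] -> levels [7 8 6 1]
Step 2: flows [0->2,1->2,2->3] -> levels [6 7 7 2]
Step 3: flows [2->0,1=2,2->3] -> levels [7 7 5 3]
Step 4: flows [0->2,1->2,2->3] -> levels [6 6 6 4]
Step 5: flows [0=2,1=2,2->3] -> levels [6 6 5 5]
Step 6: flows [0->2,1->2,2=3] -> levels [5 5 7 5]
Step 7: flows [2->0,2->1,2->3] -> levels [6 6 4 6]
Step 8: flows [0->2,1->2,3->2] -> levels [5 5 7 5]
  -> period-2 cycle (repeats step 6); tank 2 never drops to <=2
Tank 2 never reaches <=2 within 15 steps

Answer: -1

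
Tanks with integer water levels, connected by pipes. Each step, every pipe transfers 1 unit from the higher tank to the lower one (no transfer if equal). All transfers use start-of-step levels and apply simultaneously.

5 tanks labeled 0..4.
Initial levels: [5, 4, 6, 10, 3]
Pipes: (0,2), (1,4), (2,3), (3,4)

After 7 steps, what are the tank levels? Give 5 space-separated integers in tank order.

Answer: 7 6 5 6 4

Derivation:
Step 1: flows [2->0,1->4,3->2,3->4] -> levels [6 3 6 8 5]
Step 2: flows [0=2,4->1,3->2,3->4] -> levels [6 4 7 6 5]
Step 3: flows [2->0,4->1,2->3,3->4] -> levels [7 5 5 6 5]
Step 4: flows [0->2,1=4,3->2,3->4] -> levels [6 5 7 4 6]
Step 5: flows [2->0,4->1,2->3,4->3] -> levels [7 6 5 6 4]
Step 6: flows [0->2,1->4,3->2,3->4] -> levels [6 5 7 4 6]
  -> period-2 cycle: step 6 state = step 4 state
  -> state at step 7: (7-4) mod 2 = 1, same as step 5 -> [7 6 5 6 4]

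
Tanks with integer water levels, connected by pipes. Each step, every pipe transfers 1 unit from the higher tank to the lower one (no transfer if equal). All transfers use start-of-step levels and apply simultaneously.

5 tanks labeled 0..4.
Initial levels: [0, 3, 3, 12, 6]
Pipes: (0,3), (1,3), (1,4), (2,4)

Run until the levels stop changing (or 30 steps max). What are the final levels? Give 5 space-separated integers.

Answer: 4 4 4 6 6

Derivation:
Step 1: flows [3->0,3->1,4->1,4->2] -> levels [1 5 4 10 4]
Step 2: flows [3->0,3->1,1->4,2=4] -> levels [2 5 4 8 5]
Step 3: flows [3->0,3->1,1=4,4->2] -> levels [3 6 5 6 4]
Step 4: flows [3->0,1=3,1->4,2->4] -> levels [4 5 4 5 6]
Step 5: flows [3->0,1=3,4->1,4->2] -> levels [5 6 5 4 4]
Step 6: flows [0->3,1->3,1->4,2->4] -> levels [4 4 4 6 6]
Step 7: flows [3->0,3->1,4->1,4->2] -> levels [5 6 5 4 4]
  -> period-2 cycle: step 7 state = step 5 state; never stabilizes
  -> state at step 30: (30-5) mod 2 = 1, same as step 6 -> [4 4 4 6 6]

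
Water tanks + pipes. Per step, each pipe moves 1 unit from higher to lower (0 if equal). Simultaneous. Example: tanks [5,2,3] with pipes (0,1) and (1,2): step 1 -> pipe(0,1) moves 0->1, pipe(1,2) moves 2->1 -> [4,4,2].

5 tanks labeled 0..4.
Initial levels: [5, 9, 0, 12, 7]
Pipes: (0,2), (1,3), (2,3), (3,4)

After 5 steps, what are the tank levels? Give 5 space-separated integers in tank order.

Step 1: flows [0->2,3->1,3->2,3->4] -> levels [4 10 2 9 8]
Step 2: flows [0->2,1->3,3->2,3->4] -> levels [3 9 4 8 9]
Step 3: flows [2->0,1->3,3->2,4->3] -> levels [4 8 4 9 8]
Step 4: flows [0=2,3->1,3->2,3->4] -> levels [4 9 5 6 9]
Step 5: flows [2->0,1->3,3->2,4->3] -> levels [5 8 5 7 8]

Answer: 5 8 5 7 8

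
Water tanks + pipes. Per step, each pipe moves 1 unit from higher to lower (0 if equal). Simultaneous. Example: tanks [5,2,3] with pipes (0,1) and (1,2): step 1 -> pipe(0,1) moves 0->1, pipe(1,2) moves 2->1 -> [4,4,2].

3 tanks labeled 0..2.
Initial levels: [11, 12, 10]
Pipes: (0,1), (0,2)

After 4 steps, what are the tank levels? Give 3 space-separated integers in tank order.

Answer: 11 11 11

Derivation:
Step 1: flows [1->0,0->2] -> levels [11 11 11]
Step 2: flows [0=1,0=2] -> levels [11 11 11]
  -> stable; steps 3..4 unchanged -> [11 11 11]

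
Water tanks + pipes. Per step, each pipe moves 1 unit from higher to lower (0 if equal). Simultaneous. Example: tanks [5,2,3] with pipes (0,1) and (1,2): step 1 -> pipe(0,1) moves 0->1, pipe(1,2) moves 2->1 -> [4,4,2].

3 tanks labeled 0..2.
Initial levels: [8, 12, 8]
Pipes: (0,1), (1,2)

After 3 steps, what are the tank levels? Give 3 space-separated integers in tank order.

Answer: 9 10 9

Derivation:
Step 1: flows [1->0,1->2] -> levels [9 10 9]
Step 2: flows [1->0,1->2] -> levels [10 8 10]
Step 3: flows [0->1,2->1] -> levels [9 10 9]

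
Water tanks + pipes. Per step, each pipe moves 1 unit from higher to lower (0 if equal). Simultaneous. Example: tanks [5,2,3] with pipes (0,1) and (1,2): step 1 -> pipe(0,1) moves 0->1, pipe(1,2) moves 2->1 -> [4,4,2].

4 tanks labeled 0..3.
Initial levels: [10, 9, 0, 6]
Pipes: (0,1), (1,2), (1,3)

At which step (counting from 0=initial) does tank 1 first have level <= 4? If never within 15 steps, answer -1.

Step 1: flows [0->1,1->2,1->3] -> levels [9 8 1 7]
Step 2: flows [0->1,1->2,1->3] -> levels [8 7 2 8]
Step 3: flows [0->1,1->2,3->1] -> levels [7 8 3 7]
Step 4: flows [1->0,1->2,1->3] -> levels [8 5 4 8]
Step 5: flows [0->1,1->2,3->1] -> levels [7 6 5 7]
Step 6: flows [0->1,1->2,3->1] -> levels [6 7 6 6]
Step 7: flows [1->0,1->2,1->3] -> levels [7 4 7 7]
Tank 1 first reaches <=4 at step 7

Answer: 7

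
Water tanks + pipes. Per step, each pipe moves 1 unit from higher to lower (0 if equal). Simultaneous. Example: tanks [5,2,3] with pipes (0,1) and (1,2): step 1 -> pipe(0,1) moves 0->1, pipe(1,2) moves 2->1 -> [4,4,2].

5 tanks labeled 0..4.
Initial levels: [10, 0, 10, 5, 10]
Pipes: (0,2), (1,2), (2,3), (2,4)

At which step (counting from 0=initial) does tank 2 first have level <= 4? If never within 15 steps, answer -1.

Answer: -1

Derivation:
Step 1: flows [0=2,2->1,2->3,2=4] -> levels [10 1 8 6 10]
Step 2: flows [0->2,2->1,2->3,4->2] -> levels [9 2 8 7 9]
Step 3: flows [0->2,2->1,2->3,4->2] -> levels [8 3 8 8 8]
Step 4: flows [0=2,2->1,2=3,2=4] -> levels [8 4 7 8 8]
Step 5: flows [0->2,2->1,3->2,4->2] -> levels [7 5 9 7 7]
Step 6: flows [2->0,2->1,2->3,2->4] -> levels [8 6 5 8 8]
Step 7: flows [0->2,1->2,3->2,4->2] -> levels [7 5 9 7 7]
  -> period-2 cycle (repeats step 5); tank 2 never drops to <=4
Tank 2 never reaches <=4 within 15 steps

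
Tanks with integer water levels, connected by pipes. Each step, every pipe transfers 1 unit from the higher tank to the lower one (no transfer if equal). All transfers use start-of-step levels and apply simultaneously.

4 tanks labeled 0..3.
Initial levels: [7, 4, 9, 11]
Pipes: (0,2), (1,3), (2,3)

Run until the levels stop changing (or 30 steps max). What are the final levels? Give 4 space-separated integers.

Step 1: flows [2->0,3->1,3->2] -> levels [8 5 9 9]
Step 2: flows [2->0,3->1,2=3] -> levels [9 6 8 8]
Step 3: flows [0->2,3->1,2=3] -> levels [8 7 9 7]
Step 4: flows [2->0,1=3,2->3] -> levels [9 7 7 8]
Step 5: flows [0->2,3->1,3->2] -> levels [8 8 9 6]
Step 6: flows [2->0,1->3,2->3] -> levels [9 7 7 8]
  -> period-2 cycle: step 6 state = step 4 state; never stabilizes
  -> state at step 30: (30-4) mod 2 = 0, same as step 4 -> [9 7 7 8]

Answer: 9 7 7 8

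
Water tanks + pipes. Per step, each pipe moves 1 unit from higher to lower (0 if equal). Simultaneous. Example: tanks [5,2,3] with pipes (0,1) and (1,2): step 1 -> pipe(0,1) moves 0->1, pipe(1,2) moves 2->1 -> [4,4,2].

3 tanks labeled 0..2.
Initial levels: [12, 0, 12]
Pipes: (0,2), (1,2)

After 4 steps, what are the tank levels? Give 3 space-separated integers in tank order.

Answer: 10 4 10

Derivation:
Step 1: flows [0=2,2->1] -> levels [12 1 11]
Step 2: flows [0->2,2->1] -> levels [11 2 11]
Step 3: flows [0=2,2->1] -> levels [11 3 10]
Step 4: flows [0->2,2->1] -> levels [10 4 10]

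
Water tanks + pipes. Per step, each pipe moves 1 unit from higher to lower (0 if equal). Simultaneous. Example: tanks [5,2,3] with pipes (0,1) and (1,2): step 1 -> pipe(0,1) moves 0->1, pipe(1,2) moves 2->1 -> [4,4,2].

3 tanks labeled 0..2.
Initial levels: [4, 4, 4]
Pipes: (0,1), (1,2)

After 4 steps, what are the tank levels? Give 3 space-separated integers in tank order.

Step 1: flows [0=1,1=2] -> levels [4 4 4]
  -> stable; steps 2..4 unchanged -> [4 4 4]

Answer: 4 4 4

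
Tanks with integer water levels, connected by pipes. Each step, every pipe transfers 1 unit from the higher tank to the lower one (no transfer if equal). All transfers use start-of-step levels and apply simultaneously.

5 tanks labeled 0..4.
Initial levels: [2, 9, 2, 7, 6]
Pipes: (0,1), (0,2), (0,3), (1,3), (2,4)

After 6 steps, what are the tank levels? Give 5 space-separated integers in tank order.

Step 1: flows [1->0,0=2,3->0,1->3,4->2] -> levels [4 7 3 7 5]
Step 2: flows [1->0,0->2,3->0,1=3,4->2] -> levels [5 6 5 6 4]
Step 3: flows [1->0,0=2,3->0,1=3,2->4] -> levels [7 5 4 5 5]
Step 4: flows [0->1,0->2,0->3,1=3,4->2] -> levels [4 6 6 6 4]
Step 5: flows [1->0,2->0,3->0,1=3,2->4] -> levels [7 5 4 5 5]
  -> period-2 cycle: step 5 state = step 3 state
  -> state at step 6: (6-3) mod 2 = 1, same as step 4 -> [4 6 6 6 4]

Answer: 4 6 6 6 4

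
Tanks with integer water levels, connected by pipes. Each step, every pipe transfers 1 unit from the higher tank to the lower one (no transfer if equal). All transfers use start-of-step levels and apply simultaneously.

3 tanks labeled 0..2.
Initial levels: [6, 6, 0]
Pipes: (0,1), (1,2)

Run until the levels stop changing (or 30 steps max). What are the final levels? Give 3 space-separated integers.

Answer: 4 4 4

Derivation:
Step 1: flows [0=1,1->2] -> levels [6 5 1]
Step 2: flows [0->1,1->2] -> levels [5 5 2]
Step 3: flows [0=1,1->2] -> levels [5 4 3]
Step 4: flows [0->1,1->2] -> levels [4 4 4]
Step 5: flows [0=1,1=2] -> levels [4 4 4]
  -> stable (no change)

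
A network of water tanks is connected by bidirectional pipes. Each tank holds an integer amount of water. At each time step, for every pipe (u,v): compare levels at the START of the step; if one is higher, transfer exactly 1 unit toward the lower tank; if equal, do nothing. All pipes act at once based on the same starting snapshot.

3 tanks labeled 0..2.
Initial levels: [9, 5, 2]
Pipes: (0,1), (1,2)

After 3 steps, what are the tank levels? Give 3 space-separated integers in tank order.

Step 1: flows [0->1,1->2] -> levels [8 5 3]
Step 2: flows [0->1,1->2] -> levels [7 5 4]
Step 3: flows [0->1,1->2] -> levels [6 5 5]

Answer: 6 5 5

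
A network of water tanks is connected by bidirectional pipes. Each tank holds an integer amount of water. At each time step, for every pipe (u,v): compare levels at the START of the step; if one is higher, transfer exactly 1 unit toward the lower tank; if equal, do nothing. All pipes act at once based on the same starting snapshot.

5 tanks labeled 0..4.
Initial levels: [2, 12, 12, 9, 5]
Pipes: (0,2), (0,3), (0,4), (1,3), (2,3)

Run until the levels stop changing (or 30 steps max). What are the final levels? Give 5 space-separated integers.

Step 1: flows [2->0,3->0,4->0,1->3,2->3] -> levels [5 11 10 10 4]
Step 2: flows [2->0,3->0,0->4,1->3,2=3] -> levels [6 10 9 10 5]
Step 3: flows [2->0,3->0,0->4,1=3,3->2] -> levels [7 10 9 8 6]
Step 4: flows [2->0,3->0,0->4,1->3,2->3] -> levels [8 9 7 9 7]
Step 5: flows [0->2,3->0,0->4,1=3,3->2] -> levels [7 9 9 7 8]
Step 6: flows [2->0,0=3,4->0,1->3,2->3] -> levels [9 8 7 9 7]
Step 7: flows [0->2,0=3,0->4,3->1,3->2] -> levels [7 9 9 7 8]
  -> period-2 cycle: step 7 state = step 5 state; never stabilizes
  -> state at step 30: (30-5) mod 2 = 1, same as step 6 -> [9 8 7 9 7]

Answer: 9 8 7 9 7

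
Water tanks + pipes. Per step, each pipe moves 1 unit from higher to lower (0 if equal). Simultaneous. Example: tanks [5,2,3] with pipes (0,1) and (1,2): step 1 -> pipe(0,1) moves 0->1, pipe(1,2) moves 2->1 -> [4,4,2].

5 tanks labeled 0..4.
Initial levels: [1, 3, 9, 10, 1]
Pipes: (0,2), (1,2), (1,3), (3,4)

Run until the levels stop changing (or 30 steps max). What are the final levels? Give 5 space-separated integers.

Answer: 5 6 4 4 5

Derivation:
Step 1: flows [2->0,2->1,3->1,3->4] -> levels [2 5 7 8 2]
Step 2: flows [2->0,2->1,3->1,3->4] -> levels [3 7 5 6 3]
Step 3: flows [2->0,1->2,1->3,3->4] -> levels [4 5 5 6 4]
Step 4: flows [2->0,1=2,3->1,3->4] -> levels [5 6 4 4 5]
Step 5: flows [0->2,1->2,1->3,4->3] -> levels [4 4 6 6 4]
Step 6: flows [2->0,2->1,3->1,3->4] -> levels [5 6 4 4 5]
  -> period-2 cycle: step 6 state = step 4 state; never stabilizes
  -> state at step 30: (30-4) mod 2 = 0, same as step 4 -> [5 6 4 4 5]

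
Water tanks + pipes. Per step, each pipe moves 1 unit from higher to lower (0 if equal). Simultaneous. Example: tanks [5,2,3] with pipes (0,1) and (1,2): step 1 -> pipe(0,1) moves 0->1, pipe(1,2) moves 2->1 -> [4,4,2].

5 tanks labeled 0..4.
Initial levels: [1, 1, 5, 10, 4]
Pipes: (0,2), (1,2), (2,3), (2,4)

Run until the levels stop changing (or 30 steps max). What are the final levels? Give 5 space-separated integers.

Answer: 4 4 3 6 4

Derivation:
Step 1: flows [2->0,2->1,3->2,2->4] -> levels [2 2 3 9 5]
Step 2: flows [2->0,2->1,3->2,4->2] -> levels [3 3 3 8 4]
Step 3: flows [0=2,1=2,3->2,4->2] -> levels [3 3 5 7 3]
Step 4: flows [2->0,2->1,3->2,2->4] -> levels [4 4 3 6 4]
Step 5: flows [0->2,1->2,3->2,4->2] -> levels [3 3 7 5 3]
Step 6: flows [2->0,2->1,2->3,2->4] -> levels [4 4 3 6 4]
  -> period-2 cycle: step 6 state = step 4 state; never stabilizes
  -> state at step 30: (30-4) mod 2 = 0, same as step 4 -> [4 4 3 6 4]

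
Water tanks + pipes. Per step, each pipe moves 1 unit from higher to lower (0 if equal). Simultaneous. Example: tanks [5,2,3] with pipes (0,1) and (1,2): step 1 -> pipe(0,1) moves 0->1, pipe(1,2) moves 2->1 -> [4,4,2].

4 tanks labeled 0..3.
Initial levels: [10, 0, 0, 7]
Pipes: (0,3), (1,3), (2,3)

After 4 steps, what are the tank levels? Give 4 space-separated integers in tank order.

Step 1: flows [0->3,3->1,3->2] -> levels [9 1 1 6]
Step 2: flows [0->3,3->1,3->2] -> levels [8 2 2 5]
Step 3: flows [0->3,3->1,3->2] -> levels [7 3 3 4]
Step 4: flows [0->3,3->1,3->2] -> levels [6 4 4 3]

Answer: 6 4 4 3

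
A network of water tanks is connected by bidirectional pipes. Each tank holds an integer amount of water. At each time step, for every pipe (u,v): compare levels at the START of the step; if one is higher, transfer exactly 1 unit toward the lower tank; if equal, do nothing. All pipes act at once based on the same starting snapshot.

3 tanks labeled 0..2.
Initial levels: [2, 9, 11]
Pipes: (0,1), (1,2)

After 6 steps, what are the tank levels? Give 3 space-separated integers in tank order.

Step 1: flows [1->0,2->1] -> levels [3 9 10]
Step 2: flows [1->0,2->1] -> levels [4 9 9]
Step 3: flows [1->0,1=2] -> levels [5 8 9]
Step 4: flows [1->0,2->1] -> levels [6 8 8]
Step 5: flows [1->0,1=2] -> levels [7 7 8]
Step 6: flows [0=1,2->1] -> levels [7 8 7]

Answer: 7 8 7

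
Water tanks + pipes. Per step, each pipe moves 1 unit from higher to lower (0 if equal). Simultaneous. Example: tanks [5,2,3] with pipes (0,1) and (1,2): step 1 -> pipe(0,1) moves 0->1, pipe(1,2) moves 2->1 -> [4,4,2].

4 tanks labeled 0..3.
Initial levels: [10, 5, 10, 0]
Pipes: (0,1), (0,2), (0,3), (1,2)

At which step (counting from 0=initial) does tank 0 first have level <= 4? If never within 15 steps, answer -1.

Step 1: flows [0->1,0=2,0->3,2->1] -> levels [8 7 9 1]
Step 2: flows [0->1,2->0,0->3,2->1] -> levels [7 9 7 2]
Step 3: flows [1->0,0=2,0->3,1->2] -> levels [7 7 8 3]
Step 4: flows [0=1,2->0,0->3,2->1] -> levels [7 8 6 4]
Step 5: flows [1->0,0->2,0->3,1->2] -> levels [6 6 8 5]
Step 6: flows [0=1,2->0,0->3,2->1] -> levels [6 7 6 6]
Step 7: flows [1->0,0=2,0=3,1->2] -> levels [7 5 7 6]
Step 8: flows [0->1,0=2,0->3,2->1] -> levels [5 7 6 7]
Step 9: flows [1->0,2->0,3->0,1->2] -> levels [8 5 6 6]
Step 10: flows [0->1,0->2,0->3,2->1] -> levels [5 7 6 7]
  -> period-2 cycle (repeats step 8); tank 0 never drops to <=4
Tank 0 never reaches <=4 within 15 steps

Answer: -1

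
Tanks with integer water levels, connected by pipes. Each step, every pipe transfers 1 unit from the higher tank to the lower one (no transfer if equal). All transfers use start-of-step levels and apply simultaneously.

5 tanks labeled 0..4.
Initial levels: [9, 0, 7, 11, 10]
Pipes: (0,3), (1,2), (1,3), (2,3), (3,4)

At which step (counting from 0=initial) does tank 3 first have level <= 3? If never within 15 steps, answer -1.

Answer: -1

Derivation:
Step 1: flows [3->0,2->1,3->1,3->2,3->4] -> levels [10 2 7 7 11]
Step 2: flows [0->3,2->1,3->1,2=3,4->3] -> levels [9 4 6 8 10]
Step 3: flows [0->3,2->1,3->1,3->2,4->3] -> levels [8 6 6 8 9]
Step 4: flows [0=3,1=2,3->1,3->2,4->3] -> levels [8 7 7 7 8]
Step 5: flows [0->3,1=2,1=3,2=3,4->3] -> levels [7 7 7 9 7]
Step 6: flows [3->0,1=2,3->1,3->2,3->4] -> levels [8 8 8 5 8]
Step 7: flows [0->3,1=2,1->3,2->3,4->3] -> levels [7 7 7 9 7]
  -> period-2 cycle (repeats step 5); tank 3 never drops to <=3
Tank 3 never reaches <=3 within 15 steps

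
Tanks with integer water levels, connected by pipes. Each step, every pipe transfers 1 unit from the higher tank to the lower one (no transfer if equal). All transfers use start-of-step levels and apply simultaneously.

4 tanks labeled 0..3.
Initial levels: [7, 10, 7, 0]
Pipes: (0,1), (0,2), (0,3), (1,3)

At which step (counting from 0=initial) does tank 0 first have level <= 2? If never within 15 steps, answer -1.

Answer: -1

Derivation:
Step 1: flows [1->0,0=2,0->3,1->3] -> levels [7 8 7 2]
Step 2: flows [1->0,0=2,0->3,1->3] -> levels [7 6 7 4]
Step 3: flows [0->1,0=2,0->3,1->3] -> levels [5 6 7 6]
Step 4: flows [1->0,2->0,3->0,1=3] -> levels [8 5 6 5]
Step 5: flows [0->1,0->2,0->3,1=3] -> levels [5 6 7 6]
  -> period-2 cycle (repeats step 3); tank 0 never drops to <=2
Tank 0 never reaches <=2 within 15 steps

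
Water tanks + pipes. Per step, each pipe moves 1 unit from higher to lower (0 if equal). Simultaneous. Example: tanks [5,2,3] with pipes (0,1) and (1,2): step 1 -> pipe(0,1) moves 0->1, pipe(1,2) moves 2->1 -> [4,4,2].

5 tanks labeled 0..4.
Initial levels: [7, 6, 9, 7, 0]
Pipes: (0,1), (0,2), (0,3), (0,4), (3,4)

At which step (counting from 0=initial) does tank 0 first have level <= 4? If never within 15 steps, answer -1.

Step 1: flows [0->1,2->0,0=3,0->4,3->4] -> levels [6 7 8 6 2]
Step 2: flows [1->0,2->0,0=3,0->4,3->4] -> levels [7 6 7 5 4]
Step 3: flows [0->1,0=2,0->3,0->4,3->4] -> levels [4 7 7 5 6]
Tank 0 first reaches <=4 at step 3

Answer: 3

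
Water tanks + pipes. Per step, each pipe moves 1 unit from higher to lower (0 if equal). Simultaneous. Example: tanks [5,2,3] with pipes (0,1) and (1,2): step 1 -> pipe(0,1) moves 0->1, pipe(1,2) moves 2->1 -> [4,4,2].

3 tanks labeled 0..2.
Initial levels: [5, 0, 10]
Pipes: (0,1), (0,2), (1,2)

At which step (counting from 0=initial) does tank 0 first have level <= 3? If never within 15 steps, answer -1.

Answer: -1

Derivation:
Step 1: flows [0->1,2->0,2->1] -> levels [5 2 8]
Step 2: flows [0->1,2->0,2->1] -> levels [5 4 6]
Step 3: flows [0->1,2->0,2->1] -> levels [5 6 4]
Step 4: flows [1->0,0->2,1->2] -> levels [5 4 6]
  -> period-2 cycle (repeats step 2); tank 0 never drops to <=3
Tank 0 never reaches <=3 within 15 steps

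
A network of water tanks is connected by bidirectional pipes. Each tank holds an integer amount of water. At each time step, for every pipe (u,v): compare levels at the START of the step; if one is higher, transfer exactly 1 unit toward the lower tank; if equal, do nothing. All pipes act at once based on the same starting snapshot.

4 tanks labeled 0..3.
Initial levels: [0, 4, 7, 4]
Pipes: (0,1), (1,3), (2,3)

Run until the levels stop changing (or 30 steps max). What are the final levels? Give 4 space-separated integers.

Step 1: flows [1->0,1=3,2->3] -> levels [1 3 6 5]
Step 2: flows [1->0,3->1,2->3] -> levels [2 3 5 5]
Step 3: flows [1->0,3->1,2=3] -> levels [3 3 5 4]
Step 4: flows [0=1,3->1,2->3] -> levels [3 4 4 4]
Step 5: flows [1->0,1=3,2=3] -> levels [4 3 4 4]
Step 6: flows [0->1,3->1,2=3] -> levels [3 5 4 3]
Step 7: flows [1->0,1->3,2->3] -> levels [4 3 3 5]
Step 8: flows [0->1,3->1,3->2] -> levels [3 5 4 3]
  -> period-2 cycle: step 8 state = step 6 state; never stabilizes
  -> state at step 30: (30-6) mod 2 = 0, same as step 6 -> [3 5 4 3]

Answer: 3 5 4 3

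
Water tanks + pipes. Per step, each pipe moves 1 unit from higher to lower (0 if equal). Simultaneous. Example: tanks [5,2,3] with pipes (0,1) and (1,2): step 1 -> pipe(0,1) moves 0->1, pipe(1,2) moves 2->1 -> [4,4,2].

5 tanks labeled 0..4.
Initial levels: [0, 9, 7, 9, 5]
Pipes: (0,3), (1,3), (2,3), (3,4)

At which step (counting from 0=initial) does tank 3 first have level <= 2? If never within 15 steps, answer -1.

Answer: -1

Derivation:
Step 1: flows [3->0,1=3,3->2,3->4] -> levels [1 9 8 6 6]
Step 2: flows [3->0,1->3,2->3,3=4] -> levels [2 8 7 7 6]
Step 3: flows [3->0,1->3,2=3,3->4] -> levels [3 7 7 6 7]
Step 4: flows [3->0,1->3,2->3,4->3] -> levels [4 6 6 8 6]
Step 5: flows [3->0,3->1,3->2,3->4] -> levels [5 7 7 4 7]
Step 6: flows [0->3,1->3,2->3,4->3] -> levels [4 6 6 8 6]
  -> period-2 cycle (repeats step 4); tank 3 never drops to <=2
Tank 3 never reaches <=2 within 15 steps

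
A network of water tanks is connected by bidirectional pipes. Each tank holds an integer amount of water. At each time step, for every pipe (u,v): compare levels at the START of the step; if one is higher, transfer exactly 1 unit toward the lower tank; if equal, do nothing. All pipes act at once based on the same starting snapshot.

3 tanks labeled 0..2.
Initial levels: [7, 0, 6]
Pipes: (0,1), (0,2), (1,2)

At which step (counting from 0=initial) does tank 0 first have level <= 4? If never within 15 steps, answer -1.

Step 1: flows [0->1,0->2,2->1] -> levels [5 2 6]
Step 2: flows [0->1,2->0,2->1] -> levels [5 4 4]
Step 3: flows [0->1,0->2,1=2] -> levels [3 5 5]
Tank 0 first reaches <=4 at step 3

Answer: 3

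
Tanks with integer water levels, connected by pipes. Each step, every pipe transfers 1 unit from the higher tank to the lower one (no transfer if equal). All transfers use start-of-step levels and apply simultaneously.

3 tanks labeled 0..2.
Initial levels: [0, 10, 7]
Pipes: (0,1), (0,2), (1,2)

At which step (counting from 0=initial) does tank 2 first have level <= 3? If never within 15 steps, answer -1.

Step 1: flows [1->0,2->0,1->2] -> levels [2 8 7]
Step 2: flows [1->0,2->0,1->2] -> levels [4 6 7]
Step 3: flows [1->0,2->0,2->1] -> levels [6 6 5]
Step 4: flows [0=1,0->2,1->2] -> levels [5 5 7]
Step 5: flows [0=1,2->0,2->1] -> levels [6 6 5]
  -> period-2 cycle (repeats step 3); tank 2 never drops to <=3
Tank 2 never reaches <=3 within 15 steps

Answer: -1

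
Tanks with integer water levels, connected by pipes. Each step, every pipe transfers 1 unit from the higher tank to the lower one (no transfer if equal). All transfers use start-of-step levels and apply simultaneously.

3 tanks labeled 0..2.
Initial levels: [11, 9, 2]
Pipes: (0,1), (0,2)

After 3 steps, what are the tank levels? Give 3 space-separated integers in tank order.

Step 1: flows [0->1,0->2] -> levels [9 10 3]
Step 2: flows [1->0,0->2] -> levels [9 9 4]
Step 3: flows [0=1,0->2] -> levels [8 9 5]

Answer: 8 9 5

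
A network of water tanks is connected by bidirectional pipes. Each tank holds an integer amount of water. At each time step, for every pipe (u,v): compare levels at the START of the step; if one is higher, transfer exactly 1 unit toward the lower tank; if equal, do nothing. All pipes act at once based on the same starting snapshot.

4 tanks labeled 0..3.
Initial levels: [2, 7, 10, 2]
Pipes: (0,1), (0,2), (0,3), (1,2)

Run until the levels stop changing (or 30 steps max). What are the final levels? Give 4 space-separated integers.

Answer: 4 6 6 5

Derivation:
Step 1: flows [1->0,2->0,0=3,2->1] -> levels [4 7 8 2]
Step 2: flows [1->0,2->0,0->3,2->1] -> levels [5 7 6 3]
Step 3: flows [1->0,2->0,0->3,1->2] -> levels [6 5 6 4]
Step 4: flows [0->1,0=2,0->3,2->1] -> levels [4 7 5 5]
Step 5: flows [1->0,2->0,3->0,1->2] -> levels [7 5 5 4]
Step 6: flows [0->1,0->2,0->3,1=2] -> levels [4 6 6 5]
Step 7: flows [1->0,2->0,3->0,1=2] -> levels [7 5 5 4]
  -> period-2 cycle: step 7 state = step 5 state; never stabilizes
  -> state at step 30: (30-5) mod 2 = 1, same as step 6 -> [4 6 6 5]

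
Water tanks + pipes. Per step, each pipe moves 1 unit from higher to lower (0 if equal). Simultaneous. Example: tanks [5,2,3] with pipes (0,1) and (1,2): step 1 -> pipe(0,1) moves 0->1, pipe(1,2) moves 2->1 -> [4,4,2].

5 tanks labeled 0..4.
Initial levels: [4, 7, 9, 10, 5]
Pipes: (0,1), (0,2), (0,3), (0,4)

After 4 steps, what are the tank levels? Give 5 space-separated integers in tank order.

Answer: 4 8 8 8 7

Derivation:
Step 1: flows [1->0,2->0,3->0,4->0] -> levels [8 6 8 9 4]
Step 2: flows [0->1,0=2,3->0,0->4] -> levels [7 7 8 8 5]
Step 3: flows [0=1,2->0,3->0,0->4] -> levels [8 7 7 7 6]
Step 4: flows [0->1,0->2,0->3,0->4] -> levels [4 8 8 8 7]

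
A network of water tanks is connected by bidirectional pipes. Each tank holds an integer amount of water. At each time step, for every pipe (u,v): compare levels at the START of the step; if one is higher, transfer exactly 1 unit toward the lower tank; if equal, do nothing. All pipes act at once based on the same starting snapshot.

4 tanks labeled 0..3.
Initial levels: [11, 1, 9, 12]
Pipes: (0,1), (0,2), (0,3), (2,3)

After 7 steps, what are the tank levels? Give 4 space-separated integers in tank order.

Answer: 8 8 9 8

Derivation:
Step 1: flows [0->1,0->2,3->0,3->2] -> levels [10 2 11 10]
Step 2: flows [0->1,2->0,0=3,2->3] -> levels [10 3 9 11]
Step 3: flows [0->1,0->2,3->0,3->2] -> levels [9 4 11 9]
Step 4: flows [0->1,2->0,0=3,2->3] -> levels [9 5 9 10]
Step 5: flows [0->1,0=2,3->0,3->2] -> levels [9 6 10 8]
Step 6: flows [0->1,2->0,0->3,2->3] -> levels [8 7 8 10]
Step 7: flows [0->1,0=2,3->0,3->2] -> levels [8 8 9 8]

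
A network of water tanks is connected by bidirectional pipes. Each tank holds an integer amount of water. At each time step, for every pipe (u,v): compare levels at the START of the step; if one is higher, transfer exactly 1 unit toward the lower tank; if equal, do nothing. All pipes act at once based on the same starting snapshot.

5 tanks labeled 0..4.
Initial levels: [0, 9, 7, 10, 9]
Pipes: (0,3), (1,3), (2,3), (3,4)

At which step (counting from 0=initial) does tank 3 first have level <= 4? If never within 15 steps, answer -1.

Answer: -1

Derivation:
Step 1: flows [3->0,3->1,3->2,3->4] -> levels [1 10 8 6 10]
Step 2: flows [3->0,1->3,2->3,4->3] -> levels [2 9 7 8 9]
Step 3: flows [3->0,1->3,3->2,4->3] -> levels [3 8 8 8 8]
Step 4: flows [3->0,1=3,2=3,3=4] -> levels [4 8 8 7 8]
Step 5: flows [3->0,1->3,2->3,4->3] -> levels [5 7 7 9 7]
Step 6: flows [3->0,3->1,3->2,3->4] -> levels [6 8 8 5 8]
Step 7: flows [0->3,1->3,2->3,4->3] -> levels [5 7 7 9 7]
  -> period-2 cycle (repeats step 5); tank 3 never drops to <=4
Tank 3 never reaches <=4 within 15 steps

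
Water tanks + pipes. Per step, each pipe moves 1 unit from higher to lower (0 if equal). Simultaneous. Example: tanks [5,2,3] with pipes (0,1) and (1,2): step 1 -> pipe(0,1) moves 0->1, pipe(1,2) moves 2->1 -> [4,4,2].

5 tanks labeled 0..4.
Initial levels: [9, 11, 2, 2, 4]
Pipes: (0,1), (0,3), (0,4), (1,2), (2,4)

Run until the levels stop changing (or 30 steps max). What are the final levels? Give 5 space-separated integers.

Step 1: flows [1->0,0->3,0->4,1->2,4->2] -> levels [8 9 4 3 4]
Step 2: flows [1->0,0->3,0->4,1->2,2=4] -> levels [7 7 5 4 5]
Step 3: flows [0=1,0->3,0->4,1->2,2=4] -> levels [5 6 6 5 6]
Step 4: flows [1->0,0=3,4->0,1=2,2=4] -> levels [7 5 6 5 5]
Step 5: flows [0->1,0->3,0->4,2->1,2->4] -> levels [4 7 4 6 7]
Step 6: flows [1->0,3->0,4->0,1->2,4->2] -> levels [7 5 6 5 5]
  -> period-2 cycle: step 6 state = step 4 state; never stabilizes
  -> state at step 30: (30-4) mod 2 = 0, same as step 4 -> [7 5 6 5 5]

Answer: 7 5 6 5 5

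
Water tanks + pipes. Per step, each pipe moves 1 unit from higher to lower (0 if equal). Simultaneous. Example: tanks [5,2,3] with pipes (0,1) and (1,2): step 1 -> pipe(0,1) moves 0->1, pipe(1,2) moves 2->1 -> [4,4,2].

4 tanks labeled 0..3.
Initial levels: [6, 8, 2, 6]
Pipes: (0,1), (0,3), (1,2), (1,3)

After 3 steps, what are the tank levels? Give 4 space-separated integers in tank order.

Step 1: flows [1->0,0=3,1->2,1->3] -> levels [7 5 3 7]
Step 2: flows [0->1,0=3,1->2,3->1] -> levels [6 6 4 6]
Step 3: flows [0=1,0=3,1->2,1=3] -> levels [6 5 5 6]

Answer: 6 5 5 6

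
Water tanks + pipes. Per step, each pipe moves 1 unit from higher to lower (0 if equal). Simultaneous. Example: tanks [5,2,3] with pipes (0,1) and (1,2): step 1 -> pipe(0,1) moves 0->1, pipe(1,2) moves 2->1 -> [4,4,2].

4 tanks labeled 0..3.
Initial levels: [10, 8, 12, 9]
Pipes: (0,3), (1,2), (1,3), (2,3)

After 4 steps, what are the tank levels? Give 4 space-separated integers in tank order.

Step 1: flows [0->3,2->1,3->1,2->3] -> levels [9 10 10 10]
Step 2: flows [3->0,1=2,1=3,2=3] -> levels [10 10 10 9]
Step 3: flows [0->3,1=2,1->3,2->3] -> levels [9 9 9 12]
Step 4: flows [3->0,1=2,3->1,3->2] -> levels [10 10 10 9]

Answer: 10 10 10 9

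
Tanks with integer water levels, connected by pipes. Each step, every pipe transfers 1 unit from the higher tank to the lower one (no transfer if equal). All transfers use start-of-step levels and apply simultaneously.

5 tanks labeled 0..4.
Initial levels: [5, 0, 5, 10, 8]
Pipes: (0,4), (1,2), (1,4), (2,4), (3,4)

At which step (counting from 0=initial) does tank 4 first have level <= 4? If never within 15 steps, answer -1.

Answer: 6

Derivation:
Step 1: flows [4->0,2->1,4->1,4->2,3->4] -> levels [6 2 5 9 6]
Step 2: flows [0=4,2->1,4->1,4->2,3->4] -> levels [6 4 5 8 5]
Step 3: flows [0->4,2->1,4->1,2=4,3->4] -> levels [5 6 4 7 6]
Step 4: flows [4->0,1->2,1=4,4->2,3->4] -> levels [6 5 6 6 5]
Step 5: flows [0->4,2->1,1=4,2->4,3->4] -> levels [5 6 4 5 8]
Step 6: flows [4->0,1->2,4->1,4->2,4->3] -> levels [6 6 6 6 4]
Tank 4 first reaches <=4 at step 6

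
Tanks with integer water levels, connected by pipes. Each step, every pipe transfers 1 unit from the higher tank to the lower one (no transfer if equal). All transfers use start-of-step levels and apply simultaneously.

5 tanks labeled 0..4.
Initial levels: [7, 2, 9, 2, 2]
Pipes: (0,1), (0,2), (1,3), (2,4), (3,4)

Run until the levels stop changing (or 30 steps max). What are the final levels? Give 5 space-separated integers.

Step 1: flows [0->1,2->0,1=3,2->4,3=4] -> levels [7 3 7 2 3]
Step 2: flows [0->1,0=2,1->3,2->4,4->3] -> levels [6 3 6 4 3]
Step 3: flows [0->1,0=2,3->1,2->4,3->4] -> levels [5 5 5 2 5]
Step 4: flows [0=1,0=2,1->3,2=4,4->3] -> levels [5 4 5 4 4]
Step 5: flows [0->1,0=2,1=3,2->4,3=4] -> levels [4 5 4 4 5]
Step 6: flows [1->0,0=2,1->3,4->2,4->3] -> levels [5 3 5 6 3]
Step 7: flows [0->1,0=2,3->1,2->4,3->4] -> levels [4 5 4 4 5]
  -> period-2 cycle: step 7 state = step 5 state; never stabilizes
  -> state at step 30: (30-5) mod 2 = 1, same as step 6 -> [5 3 5 6 3]

Answer: 5 3 5 6 3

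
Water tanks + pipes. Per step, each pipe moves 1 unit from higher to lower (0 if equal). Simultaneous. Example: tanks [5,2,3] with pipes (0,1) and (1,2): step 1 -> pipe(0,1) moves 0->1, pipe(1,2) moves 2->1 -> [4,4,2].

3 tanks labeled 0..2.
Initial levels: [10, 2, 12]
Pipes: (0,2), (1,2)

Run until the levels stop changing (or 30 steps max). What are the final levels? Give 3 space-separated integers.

Step 1: flows [2->0,2->1] -> levels [11 3 10]
Step 2: flows [0->2,2->1] -> levels [10 4 10]
Step 3: flows [0=2,2->1] -> levels [10 5 9]
Step 4: flows [0->2,2->1] -> levels [9 6 9]
Step 5: flows [0=2,2->1] -> levels [9 7 8]
Step 6: flows [0->2,2->1] -> levels [8 8 8]
Step 7: flows [0=2,1=2] -> levels [8 8 8]
  -> stable (no change)

Answer: 8 8 8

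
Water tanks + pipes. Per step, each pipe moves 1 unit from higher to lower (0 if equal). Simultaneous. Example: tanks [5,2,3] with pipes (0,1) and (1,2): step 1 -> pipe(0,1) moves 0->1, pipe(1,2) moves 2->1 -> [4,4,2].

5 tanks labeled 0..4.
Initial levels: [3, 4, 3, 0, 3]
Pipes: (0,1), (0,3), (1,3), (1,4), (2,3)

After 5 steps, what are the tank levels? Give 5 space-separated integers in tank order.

Answer: 2 1 2 4 4

Derivation:
Step 1: flows [1->0,0->3,1->3,1->4,2->3] -> levels [3 1 2 3 4]
Step 2: flows [0->1,0=3,3->1,4->1,3->2] -> levels [2 4 3 1 3]
Step 3: flows [1->0,0->3,1->3,1->4,2->3] -> levels [2 1 2 4 4]
Step 4: flows [0->1,3->0,3->1,4->1,3->2] -> levels [2 4 3 1 3]
  -> period-2 cycle: step 4 state = step 2 state
  -> state at step 5: (5-2) mod 2 = 1, same as step 3 -> [2 1 2 4 4]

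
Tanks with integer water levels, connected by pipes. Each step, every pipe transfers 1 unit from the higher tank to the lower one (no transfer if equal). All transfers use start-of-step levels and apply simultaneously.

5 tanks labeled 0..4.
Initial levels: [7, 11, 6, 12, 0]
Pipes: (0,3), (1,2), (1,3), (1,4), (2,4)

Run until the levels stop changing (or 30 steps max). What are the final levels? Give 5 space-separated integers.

Step 1: flows [3->0,1->2,3->1,1->4,2->4] -> levels [8 10 6 10 2]
Step 2: flows [3->0,1->2,1=3,1->4,2->4] -> levels [9 8 6 9 4]
Step 3: flows [0=3,1->2,3->1,1->4,2->4] -> levels [9 7 6 8 6]
Step 4: flows [0->3,1->2,3->1,1->4,2=4] -> levels [8 6 7 8 7]
Step 5: flows [0=3,2->1,3->1,4->1,2=4] -> levels [8 9 6 7 6]
Step 6: flows [0->3,1->2,1->3,1->4,2=4] -> levels [7 6 7 9 7]
Step 7: flows [3->0,2->1,3->1,4->1,2=4] -> levels [8 9 6 7 6]
  -> period-2 cycle: step 7 state = step 5 state; never stabilizes
  -> state at step 30: (30-5) mod 2 = 1, same as step 6 -> [7 6 7 9 7]

Answer: 7 6 7 9 7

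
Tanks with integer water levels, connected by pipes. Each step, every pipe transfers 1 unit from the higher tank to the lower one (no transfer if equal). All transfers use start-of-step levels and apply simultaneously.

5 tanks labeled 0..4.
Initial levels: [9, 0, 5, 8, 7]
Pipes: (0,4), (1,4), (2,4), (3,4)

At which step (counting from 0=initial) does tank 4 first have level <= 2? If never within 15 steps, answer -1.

Answer: -1

Derivation:
Step 1: flows [0->4,4->1,4->2,3->4] -> levels [8 1 6 7 7]
Step 2: flows [0->4,4->1,4->2,3=4] -> levels [7 2 7 7 6]
Step 3: flows [0->4,4->1,2->4,3->4] -> levels [6 3 6 6 8]
Step 4: flows [4->0,4->1,4->2,4->3] -> levels [7 4 7 7 4]
Step 5: flows [0->4,1=4,2->4,3->4] -> levels [6 4 6 6 7]
Step 6: flows [4->0,4->1,4->2,4->3] -> levels [7 5 7 7 3]
Step 7: flows [0->4,1->4,2->4,3->4] -> levels [6 4 6 6 7]
  -> period-2 cycle (repeats step 5); tank 4 never drops to <=2
Tank 4 never reaches <=2 within 15 steps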